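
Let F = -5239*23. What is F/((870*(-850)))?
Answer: 120497/739500 ≈ 0.16294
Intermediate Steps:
F = -120497
F/((870*(-850))) = -120497/(870*(-850)) = -120497/(-739500) = -120497*(-1/739500) = 120497/739500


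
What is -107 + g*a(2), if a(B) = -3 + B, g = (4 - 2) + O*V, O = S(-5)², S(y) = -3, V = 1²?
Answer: -118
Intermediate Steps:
V = 1
O = 9 (O = (-3)² = 9)
g = 11 (g = (4 - 2) + 9*1 = 2 + 9 = 11)
-107 + g*a(2) = -107 + 11*(-3 + 2) = -107 + 11*(-1) = -107 - 11 = -118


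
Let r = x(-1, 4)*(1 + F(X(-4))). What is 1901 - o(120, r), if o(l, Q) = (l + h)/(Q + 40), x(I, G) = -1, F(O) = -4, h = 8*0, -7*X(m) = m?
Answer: 81623/43 ≈ 1898.2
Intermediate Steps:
X(m) = -m/7
h = 0
r = 3 (r = -(1 - 4) = -1*(-3) = 3)
o(l, Q) = l/(40 + Q) (o(l, Q) = (l + 0)/(Q + 40) = l/(40 + Q))
1901 - o(120, r) = 1901 - 120/(40 + 3) = 1901 - 120/43 = 81623/43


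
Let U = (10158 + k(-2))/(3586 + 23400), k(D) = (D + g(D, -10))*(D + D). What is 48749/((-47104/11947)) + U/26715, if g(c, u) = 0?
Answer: -16148973471661181/1306105128960 ≈ -12364.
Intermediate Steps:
k(D) = 2*D² (k(D) = (D + 0)*(D + D) = D*(2*D) = 2*D²)
U = 5083/13493 (U = (10158 + 2*(-2)²)/(3586 + 23400) = (10158 + 2*4)/26986 = (10158 + 8)*(1/26986) = 10166*(1/26986) = 5083/13493 ≈ 0.37671)
48749/((-47104/11947)) + U/26715 = 48749/((-47104/11947)) + (5083/13493)/26715 = 48749/((-47104*1/11947)) + (5083/13493)*(1/26715) = 48749/(-47104/11947) + 391/27728115 = 48749*(-11947/47104) + 391/27728115 = -582404303/47104 + 391/27728115 = -16148973471661181/1306105128960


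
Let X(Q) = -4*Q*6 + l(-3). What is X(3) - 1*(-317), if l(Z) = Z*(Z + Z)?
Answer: 263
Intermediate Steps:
l(Z) = 2*Z**2 (l(Z) = Z*(2*Z) = 2*Z**2)
X(Q) = 18 - 24*Q (X(Q) = -4*Q*6 + 2*(-3)**2 = -24*Q + 2*9 = -24*Q + 18 = 18 - 24*Q)
X(3) - 1*(-317) = (18 - 24*3) - 1*(-317) = (18 - 72) + 317 = -54 + 317 = 263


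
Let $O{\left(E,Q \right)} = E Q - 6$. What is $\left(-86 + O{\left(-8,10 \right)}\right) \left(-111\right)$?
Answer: $19092$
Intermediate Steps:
$O{\left(E,Q \right)} = -6 + E Q$
$\left(-86 + O{\left(-8,10 \right)}\right) \left(-111\right) = \left(-86 - 86\right) \left(-111\right) = \left(-172\right) \left(-111\right) = 19092$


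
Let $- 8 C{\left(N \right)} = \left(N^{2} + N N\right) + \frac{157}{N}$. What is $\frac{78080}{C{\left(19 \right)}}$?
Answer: $- \frac{2373632}{2775} \approx -855.36$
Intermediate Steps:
$C{\left(N \right)} = - \frac{157}{8 N} - \frac{N^{2}}{4}$ ($C{\left(N \right)} = - \frac{\left(N^{2} + N N\right) + \frac{157}{N}}{8} = - \frac{\left(N^{2} + N^{2}\right) + \frac{157}{N}}{8} = - \frac{2 N^{2} + \frac{157}{N}}{8} = - \frac{157}{8 N} - \frac{N^{2}}{4}$)
$\frac{78080}{C{\left(19 \right)}} = \frac{78080}{\frac{1}{8} \cdot \frac{1}{19} \left(-157 - 2 \cdot 19^{3}\right)} = \frac{78080}{\frac{1}{8} \cdot \frac{1}{19} \left(-157 - 13718\right)} = \frac{78080}{\frac{1}{8} \cdot \frac{1}{19} \left(-13875\right)} = \frac{78080}{- \frac{13875}{152}} = 78080 \left(- \frac{152}{13875}\right) = - \frac{2373632}{2775}$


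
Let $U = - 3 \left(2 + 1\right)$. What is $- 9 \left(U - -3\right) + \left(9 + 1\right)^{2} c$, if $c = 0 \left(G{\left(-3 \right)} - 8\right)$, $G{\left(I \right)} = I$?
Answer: $54$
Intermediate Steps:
$U = -9$ ($U = \left(-3\right) 3 = -9$)
$c = 0$ ($c = 0 \left(-3 - 8\right) = 0 \left(-11\right) = 0$)
$- 9 \left(U - -3\right) + \left(9 + 1\right)^{2} c = - 9 \left(-9 - -3\right) + \left(9 + 1\right)^{2} \cdot 0 = - 9 \left(-9 + 3\right) + 10^{2} \cdot 0 = \left(-9\right) \left(-6\right) + 100 \cdot 0 = 54 + 0 = 54$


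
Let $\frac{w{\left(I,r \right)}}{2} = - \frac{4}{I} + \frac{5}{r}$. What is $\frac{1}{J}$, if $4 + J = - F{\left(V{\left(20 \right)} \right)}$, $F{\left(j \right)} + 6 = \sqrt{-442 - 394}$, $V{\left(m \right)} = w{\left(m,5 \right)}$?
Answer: $\frac{1}{420} + \frac{i \sqrt{209}}{420} \approx 0.002381 + 0.034421 i$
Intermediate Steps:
$w{\left(I,r \right)} = - \frac{8}{I} + \frac{10}{r}$ ($w{\left(I,r \right)} = 2 \left(- \frac{4}{I} + \frac{5}{r}\right) = - \frac{8}{I} + \frac{10}{r}$)
$V{\left(m \right)} = 2 - \frac{8}{m}$ ($V{\left(m \right)} = - \frac{8}{m} + \frac{10}{5} = - \frac{8}{m} + 10 \cdot \frac{1}{5} = - \frac{8}{m} + 2 = 2 - \frac{8}{m}$)
$F{\left(j \right)} = -6 + 2 i \sqrt{209}$ ($F{\left(j \right)} = -6 + \sqrt{-442 - 394} = -6 + \sqrt{-836} = -6 + 2 i \sqrt{209}$)
$J = 2 - 2 i \sqrt{209}$ ($J = -4 - \left(-6 + 2 i \sqrt{209}\right) = -4 + \left(6 - 2 i \sqrt{209}\right) = 2 - 2 i \sqrt{209} \approx 2.0 - 28.914 i$)
$\frac{1}{J} = \frac{1}{2 - 2 i \sqrt{209}}$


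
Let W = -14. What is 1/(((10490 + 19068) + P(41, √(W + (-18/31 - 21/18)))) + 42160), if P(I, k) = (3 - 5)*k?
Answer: 3334887/239171428795 + I*√544794/478342857590 ≈ 1.3943e-5 + 1.543e-9*I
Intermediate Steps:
P(I, k) = -2*k
1/(((10490 + 19068) + P(41, √(W + (-18/31 - 21/18)))) + 42160) = 1/(((10490 + 19068) - 2*√(-14 + (-18/31 - 21/18))) + 42160) = 1/((29558 - 2*√(-14 + (-18*1/31 - 21*1/18))) + 42160) = 1/((29558 - 2*√(-14 + (-18/31 - 7/6))) + 42160) = 1/((29558 - 2*√(-14 - 325/186)) + 42160) = 1/((29558 - I*√544794/93) + 42160) = 1/(71718 - I*√544794/93)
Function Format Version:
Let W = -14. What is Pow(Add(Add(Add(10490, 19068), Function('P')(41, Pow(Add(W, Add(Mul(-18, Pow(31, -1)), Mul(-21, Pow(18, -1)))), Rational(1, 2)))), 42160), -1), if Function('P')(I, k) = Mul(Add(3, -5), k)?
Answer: Add(Rational(3334887, 239171428795), Mul(Rational(1, 478342857590), I, Pow(544794, Rational(1, 2)))) ≈ Add(1.3943e-5, Mul(1.5430e-9, I))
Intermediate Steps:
Function('P')(I, k) = Mul(-2, k)
Pow(Add(Add(Add(10490, 19068), Function('P')(41, Pow(Add(W, Add(Mul(-18, Pow(31, -1)), Mul(-21, Pow(18, -1)))), Rational(1, 2)))), 42160), -1) = Pow(Add(Add(Add(10490, 19068), Mul(-2, Pow(Add(-14, Add(Mul(-18, Pow(31, -1)), Mul(-21, Pow(18, -1)))), Rational(1, 2)))), 42160), -1) = Pow(Add(Add(29558, Mul(-2, Pow(Add(-14, Add(Mul(-18, Rational(1, 31)), Mul(-21, Rational(1, 18)))), Rational(1, 2)))), 42160), -1) = Pow(Add(Add(29558, Mul(-2, Pow(Add(-14, Add(Rational(-18, 31), Rational(-7, 6))), Rational(1, 2)))), 42160), -1) = Pow(Add(Add(29558, Mul(-2, Pow(Add(-14, Rational(-325, 186)), Rational(1, 2)))), 42160), -1) = Pow(Add(Add(29558, Mul(-2, Pow(Rational(-2929, 186), Rational(1, 2)))), 42160), -1) = Pow(Add(Add(29558, Mul(-2, Mul(Rational(1, 186), I, Pow(544794, Rational(1, 2))))), 42160), -1) = Pow(Add(Add(29558, Mul(Rational(-1, 93), I, Pow(544794, Rational(1, 2)))), 42160), -1) = Pow(Add(71718, Mul(Rational(-1, 93), I, Pow(544794, Rational(1, 2)))), -1)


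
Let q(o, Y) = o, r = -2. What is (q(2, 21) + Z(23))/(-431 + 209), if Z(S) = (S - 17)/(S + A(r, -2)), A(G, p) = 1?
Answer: -3/296 ≈ -0.010135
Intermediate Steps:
Z(S) = (-17 + S)/(1 + S) (Z(S) = (S - 17)/(S + 1) = (-17 + S)/(1 + S))
(q(2, 21) + Z(23))/(-431 + 209) = (2 + (-17 + 23)/(1 + 23))/(-431 + 209) = (2 + 6/24)/(-222) = (2 + (1/24)*6)*(-1/222) = (2 + ¼)*(-1/222) = (9/4)*(-1/222) = -3/296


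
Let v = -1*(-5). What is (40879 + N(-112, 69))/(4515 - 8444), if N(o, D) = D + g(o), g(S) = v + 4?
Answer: -40957/3929 ≈ -10.424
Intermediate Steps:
v = 5
g(S) = 9 (g(S) = 5 + 4 = 9)
N(o, D) = 9 + D (N(o, D) = D + 9 = 9 + D)
(40879 + N(-112, 69))/(4515 - 8444) = (40879 + (9 + 69))/(4515 - 8444) = (40879 + 78)/(-3929) = 40957*(-1/3929) = -40957/3929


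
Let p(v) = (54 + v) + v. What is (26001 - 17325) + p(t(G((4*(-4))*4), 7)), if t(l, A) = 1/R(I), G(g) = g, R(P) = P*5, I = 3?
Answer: 130952/15 ≈ 8730.1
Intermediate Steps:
R(P) = 5*P
t(l, A) = 1/15 (t(l, A) = 1/(5*3) = 1/15)
p(v) = 54 + 2*v
(26001 - 17325) + p(t(G((4*(-4))*4), 7)) = (26001 - 17325) + (54 + 2*(1/15)) = 8676 + (54 + 2/15) = 8676 + 812/15 = 130952/15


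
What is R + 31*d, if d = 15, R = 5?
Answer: 470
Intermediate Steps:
R + 31*d = 5 + 31*15 = 5 + 465 = 470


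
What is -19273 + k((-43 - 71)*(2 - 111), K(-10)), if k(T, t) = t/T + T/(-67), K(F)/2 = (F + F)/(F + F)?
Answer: -8099993654/416271 ≈ -19458.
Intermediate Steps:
K(F) = 2 (K(F) = 2*((F + F)/(F + F)) = 2*((2*F)/((2*F))) = 2*((2*F)*(1/(2*F))) = 2*1 = 2)
k(T, t) = -T/67 + t/T (k(T, t) = t/T + T*(-1/67) = t/T - T/67 = -T/67 + t/T)
-19273 + k((-43 - 71)*(2 - 111), K(-10)) = -19273 + (-(-43 - 71)*(2 - 111)/67 + 2/(((-43 - 71)*(2 - 111)))) = -19273 + (-(-114)*(-109)/67 + 2/((-114*(-109)))) = -19273 + (-1/67*12426 + 2/12426) = -19273 + (-12426/67 + 2*(1/12426)) = -19273 + (-12426/67 + 1/6213) = -19273 - 77202671/416271 = -8099993654/416271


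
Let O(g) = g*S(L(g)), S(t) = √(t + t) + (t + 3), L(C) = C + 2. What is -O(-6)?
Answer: -6 + 12*I*√2 ≈ -6.0 + 16.971*I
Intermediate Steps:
L(C) = 2 + C
S(t) = 3 + t + √2*√t (S(t) = √(2*t) + (3 + t) = √2*√t + (3 + t) = 3 + t + √2*√t)
O(g) = g*(5 + g + √2*√(2 + g)) (O(g) = g*(3 + (2 + g) + √2*√(2 + g)) = g*(5 + g + √2*√(2 + g)))
-O(-6) = -(-6)*(5 - 6 + √(4 + 2*(-6))) = -(-6)*(5 - 6 + √(4 - 12)) = -(-6)*(5 - 6 + √(-8)) = -(-6)*(5 - 6 + 2*I*√2) = -(-6)*(-1 + 2*I*√2) = -(6 - 12*I*√2) = -6 + 12*I*√2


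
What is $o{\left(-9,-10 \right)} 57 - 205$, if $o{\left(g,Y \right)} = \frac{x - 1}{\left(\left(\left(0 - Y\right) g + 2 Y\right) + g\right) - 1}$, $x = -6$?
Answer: $- \frac{8067}{40} \approx -201.68$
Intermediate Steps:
$o{\left(g,Y \right)} = - \frac{7}{-1 + g + 2 Y - Y g}$ ($o{\left(g,Y \right)} = \frac{-6 - 1}{\left(\left(\left(0 - Y\right) g + 2 Y\right) + g\right) - 1} = - \frac{7}{\left(\left(- Y g + 2 Y\right) + g\right) - 1} = - \frac{7}{\left(\left(2 Y - Y g\right) + g\right) - 1} = - \frac{7}{\left(g + 2 Y - Y g\right) - 1} = - \frac{7}{-1 + g + 2 Y - Y g}$)
$o{\left(-9,-10 \right)} 57 - 205 = \frac{7}{1 - -9 - -20 - -90} \cdot 57 - 205 = \frac{7}{1 + 9 + 20 + 90} \cdot 57 - 205 = \frac{7}{120} \cdot 57 - 205 = \frac{133}{40} - 205 = - \frac{8067}{40}$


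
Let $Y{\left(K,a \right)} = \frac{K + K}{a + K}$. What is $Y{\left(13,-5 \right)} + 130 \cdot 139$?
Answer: $\frac{72293}{4} \approx 18073.0$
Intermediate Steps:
$Y{\left(K,a \right)} = \frac{2 K}{K + a}$
$Y{\left(13,-5 \right)} + 130 \cdot 139 = 2 \cdot 13 \frac{1}{13 - 5} + 130 \cdot 139 = 2 \cdot 13 \cdot \frac{1}{8} + 18070 = \frac{13}{4} + 18070 = \frac{72293}{4}$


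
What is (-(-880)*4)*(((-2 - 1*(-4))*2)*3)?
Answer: 42240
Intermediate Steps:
(-(-880)*4)*(((-2 - 1*(-4))*2)*3) = (-55*(-64))*(((-2 + 4)*2)*3) = 3520*((2*2)*3) = 3520*(4*3) = 3520*12 = 42240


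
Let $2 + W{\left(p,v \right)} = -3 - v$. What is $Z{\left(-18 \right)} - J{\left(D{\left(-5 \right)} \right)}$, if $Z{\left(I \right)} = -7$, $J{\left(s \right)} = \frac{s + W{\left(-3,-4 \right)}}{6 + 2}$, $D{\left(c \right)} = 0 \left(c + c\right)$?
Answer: $- \frac{55}{8} \approx -6.875$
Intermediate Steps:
$D{\left(c \right)} = 0$ ($D{\left(c \right)} = 0 \cdot 2 c = 0$)
$W{\left(p,v \right)} = -5 - v$ ($W{\left(p,v \right)} = -2 - \left(3 + v\right) = -5 - v$)
$J{\left(s \right)} = - \frac{1}{8} + \frac{s}{8}$ ($J{\left(s \right)} = \frac{s - 1}{6 + 2} = \frac{s + \left(-5 + 4\right)}{8} = \left(s - 1\right) \frac{1}{8} = \left(-1 + s\right) \frac{1}{8} = - \frac{1}{8} + \frac{s}{8}$)
$Z{\left(-18 \right)} - J{\left(D{\left(-5 \right)} \right)} = -7 - \left(- \frac{1}{8} + \frac{1}{8} \cdot 0\right) = -7 - \left(- \frac{1}{8} + 0\right) = -7 - - \frac{1}{8} = -7 + \frac{1}{8} = - \frac{55}{8}$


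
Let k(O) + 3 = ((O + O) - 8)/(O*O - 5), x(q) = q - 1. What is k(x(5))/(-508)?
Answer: 3/508 ≈ 0.0059055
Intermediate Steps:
x(q) = -1 + q
k(O) = -3 + (-8 + 2*O)/(-5 + O²) (k(O) = -3 + ((O + O) - 8)/(O*O - 5) = -3 + (2*O - 8)/(O² - 5) = -3 + (-8 + 2*O)/(-5 + O²))
k(x(5))/(-508) = ((7 - 3*(-1 + 5)² + 2*(-1 + 5))/(-5 + (-1 + 5)²))/(-508) = ((7 - 3*4² + 2*4)/(-5 + 4²))*(-1/508) = ((7 - 3*16 + 8)/(-5 + 16))*(-1/508) = ((7 - 48 + 8)/11)*(-1/508) = ((1/11)*(-33))*(-1/508) = -3*(-1/508) = 3/508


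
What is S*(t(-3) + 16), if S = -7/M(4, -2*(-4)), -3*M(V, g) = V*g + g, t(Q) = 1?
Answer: 357/40 ≈ 8.9250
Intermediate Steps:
M(V, g) = -g/3 - V*g/3 (M(V, g) = -(V*g + g)/3 = -(g + V*g)/3 = -g/3 - V*g/3)
S = 21/40 (S = -7*(-3/(8*(1 + 4))) = -7/((-⅓*8*5)) = -7/(-40/3) = -7*(-3/40) = 21/40 ≈ 0.52500)
S*(t(-3) + 16) = 21*(1 + 16)/40 = (21/40)*17 = 357/40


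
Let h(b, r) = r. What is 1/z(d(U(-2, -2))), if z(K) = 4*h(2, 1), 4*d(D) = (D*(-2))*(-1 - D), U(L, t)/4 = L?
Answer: ¼ ≈ 0.25000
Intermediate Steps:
U(L, t) = 4*L
d(D) = -D*(-1 - D)/2 (d(D) = ((D*(-2))*(-1 - D))/4 = ((-2*D)*(-1 - D))/4 = (-2*D*(-1 - D))/4 = -D*(-1 - D)/2)
z(K) = 4 (z(K) = 4*1 = 4)
1/z(d(U(-2, -2))) = 1/4 = ¼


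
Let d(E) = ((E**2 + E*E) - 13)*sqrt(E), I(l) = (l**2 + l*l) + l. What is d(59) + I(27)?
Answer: 1485 + 6949*sqrt(59) ≈ 54861.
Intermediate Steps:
I(l) = l + 2*l**2 (I(l) = (l**2 + l**2) + l = 2*l**2 + l = l + 2*l**2)
d(E) = sqrt(E)*(-13 + 2*E**2) (d(E) = ((E**2 + E**2) - 13)*sqrt(E) = (2*E**2 - 13)*sqrt(E) = (-13 + 2*E**2)*sqrt(E) = sqrt(E)*(-13 + 2*E**2))
d(59) + I(27) = sqrt(59)*(-13 + 2*59**2) + 27*(1 + 2*27) = sqrt(59)*(-13 + 2*3481) + 27*(1 + 54) = sqrt(59)*(-13 + 6962) + 27*55 = sqrt(59)*6949 + 1485 = 6949*sqrt(59) + 1485 = 1485 + 6949*sqrt(59)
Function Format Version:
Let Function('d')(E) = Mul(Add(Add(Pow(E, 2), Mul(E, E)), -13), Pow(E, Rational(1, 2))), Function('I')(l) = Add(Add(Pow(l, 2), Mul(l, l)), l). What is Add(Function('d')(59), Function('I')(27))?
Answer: Add(1485, Mul(6949, Pow(59, Rational(1, 2)))) ≈ 54861.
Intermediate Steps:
Function('I')(l) = Add(l, Mul(2, Pow(l, 2))) (Function('I')(l) = Add(Add(Pow(l, 2), Pow(l, 2)), l) = Add(Mul(2, Pow(l, 2)), l) = Add(l, Mul(2, Pow(l, 2))))
Function('d')(E) = Mul(Pow(E, Rational(1, 2)), Add(-13, Mul(2, Pow(E, 2)))) (Function('d')(E) = Mul(Add(Add(Pow(E, 2), Pow(E, 2)), -13), Pow(E, Rational(1, 2))) = Mul(Add(Mul(2, Pow(E, 2)), -13), Pow(E, Rational(1, 2))) = Mul(Add(-13, Mul(2, Pow(E, 2))), Pow(E, Rational(1, 2))) = Mul(Pow(E, Rational(1, 2)), Add(-13, Mul(2, Pow(E, 2)))))
Add(Function('d')(59), Function('I')(27)) = Add(Mul(Pow(59, Rational(1, 2)), Add(-13, Mul(2, Pow(59, 2)))), Mul(27, Add(1, Mul(2, 27)))) = Add(Mul(Pow(59, Rational(1, 2)), Add(-13, Mul(2, 3481))), Mul(27, Add(1, 54))) = Add(Mul(Pow(59, Rational(1, 2)), Add(-13, 6962)), Mul(27, 55)) = Add(Mul(Pow(59, Rational(1, 2)), 6949), 1485) = Add(Mul(6949, Pow(59, Rational(1, 2))), 1485) = Add(1485, Mul(6949, Pow(59, Rational(1, 2))))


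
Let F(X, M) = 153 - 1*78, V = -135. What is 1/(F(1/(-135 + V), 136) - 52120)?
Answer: -1/52045 ≈ -1.9214e-5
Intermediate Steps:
F(X, M) = 75 (F(X, M) = 153 - 78 = 75)
1/(F(1/(-135 + V), 136) - 52120) = 1/(75 - 52120) = 1/(-52045) = -1/52045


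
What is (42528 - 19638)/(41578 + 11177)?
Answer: 1526/3517 ≈ 0.43389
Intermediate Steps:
(42528 - 19638)/(41578 + 11177) = 22890/52755 = 22890*(1/52755) = 1526/3517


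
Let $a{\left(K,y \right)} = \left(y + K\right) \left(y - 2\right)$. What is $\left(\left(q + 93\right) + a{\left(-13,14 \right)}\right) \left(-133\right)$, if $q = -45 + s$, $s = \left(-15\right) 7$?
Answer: $5985$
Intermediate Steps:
$s = -105$
$q = -150$ ($q = -45 - 105 = -150$)
$a{\left(K,y \right)} = \left(-2 + y\right) \left(K + y\right)$ ($a{\left(K,y \right)} = \left(K + y\right) \left(-2 + y\right) = \left(-2 + y\right) \left(K + y\right)$)
$\left(\left(q + 93\right) + a{\left(-13,14 \right)}\right) \left(-133\right) = \left(\left(-150 + 93\right) - \left(184 - 196\right)\right) \left(-133\right) = \left(-57 + \left(196 + 26 - 28 - 182\right)\right) \left(-133\right) = \left(-57 + 12\right) \left(-133\right) = \left(-45\right) \left(-133\right) = 5985$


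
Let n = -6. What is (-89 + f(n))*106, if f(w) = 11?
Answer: -8268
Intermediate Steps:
(-89 + f(n))*106 = (-89 + 11)*106 = -78*106 = -8268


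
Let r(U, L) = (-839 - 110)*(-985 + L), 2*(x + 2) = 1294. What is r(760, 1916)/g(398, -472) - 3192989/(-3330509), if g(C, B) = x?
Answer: -2940508503266/2148178305 ≈ -1368.8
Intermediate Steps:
x = 645 (x = -2 + (1/2)*1294 = -2 + 647 = 645)
r(U, L) = 934765 - 949*L (r(U, L) = -949*(-985 + L) = 934765 - 949*L)
g(C, B) = 645
r(760, 1916)/g(398, -472) - 3192989/(-3330509) = (934765 - 949*1916)/645 - 3192989/(-3330509) = (934765 - 1818284)*(1/645) - 3192989*(-1/3330509) = -883519*1/645 + 3192989/3330509 = -883519/645 + 3192989/3330509 = -2940508503266/2148178305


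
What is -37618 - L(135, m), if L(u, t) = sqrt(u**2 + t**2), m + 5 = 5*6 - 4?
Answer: -37618 - 3*sqrt(2074) ≈ -37755.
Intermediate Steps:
m = 21 (m = -5 + (5*6 - 4) = -5 + (30 - 4) = -5 + 26 = 21)
L(u, t) = sqrt(t**2 + u**2)
-37618 - L(135, m) = -37618 - sqrt(21**2 + 135**2) = -37618 - sqrt(441 + 18225) = -37618 - sqrt(18666) = -37618 - 3*sqrt(2074)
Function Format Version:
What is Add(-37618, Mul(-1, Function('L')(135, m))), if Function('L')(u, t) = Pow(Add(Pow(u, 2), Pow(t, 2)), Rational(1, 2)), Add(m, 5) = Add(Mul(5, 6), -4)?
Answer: Add(-37618, Mul(-3, Pow(2074, Rational(1, 2)))) ≈ -37755.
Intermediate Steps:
m = 21 (m = Add(-5, Add(Mul(5, 6), -4)) = Add(-5, Add(30, -4)) = Add(-5, 26) = 21)
Function('L')(u, t) = Pow(Add(Pow(t, 2), Pow(u, 2)), Rational(1, 2))
Add(-37618, Mul(-1, Function('L')(135, m))) = Add(-37618, Mul(-1, Pow(Add(Pow(21, 2), Pow(135, 2)), Rational(1, 2)))) = Add(-37618, Mul(-1, Pow(Add(441, 18225), Rational(1, 2)))) = Add(-37618, Mul(-1, Pow(18666, Rational(1, 2)))) = Add(-37618, Mul(-1, Mul(3, Pow(2074, Rational(1, 2))))) = Add(-37618, Mul(-3, Pow(2074, Rational(1, 2))))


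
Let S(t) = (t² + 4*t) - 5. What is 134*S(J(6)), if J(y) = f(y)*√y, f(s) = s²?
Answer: 1041314 + 19296*√6 ≈ 1.0886e+6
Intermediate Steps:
J(y) = y^(5/2) (J(y) = y²*√y = y^(5/2))
S(t) = -5 + t² + 4*t
134*S(J(6)) = 134*(-5 + (6^(5/2))² + 4*6^(5/2)) = 134*(-5 + (36*√6)² + 4*(36*√6)) = 134*(-5 + 7776 + 144*√6) = 134*(7771 + 144*√6) = 1041314 + 19296*√6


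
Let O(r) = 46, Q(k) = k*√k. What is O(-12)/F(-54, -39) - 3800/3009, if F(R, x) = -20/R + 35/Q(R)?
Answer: 1597113896/13736085 - 52164*I*√6/4565 ≈ 116.27 - 27.99*I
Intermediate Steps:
Q(k) = k^(3/2)
F(R, x) = -20/R + 35/R^(3/2) (F(R, x) = -20/R + 35/(R^(3/2)) = -20/R + 35/R^(3/2))
O(-12)/F(-54, -39) - 3800/3009 = 46/(-20/(-54) + 35/(-54)^(3/2)) - 3800/3009 = 46/(-20*(-1/54) + 35*(I*√6/972)) - 3800*1/3009 = 46/(10/27 + 35*I*√6/972) - 3800/3009 = -3800/3009 + 46/(10/27 + 35*I*√6/972)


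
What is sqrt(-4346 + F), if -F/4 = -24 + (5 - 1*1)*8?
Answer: I*sqrt(4378) ≈ 66.167*I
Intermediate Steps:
F = -32 (F = -4*(-24 + (5 - 1*1)*8) = -4*(-24 + (5 - 1)*8) = -4*(-24 + 4*8) = -4*(-24 + 32) = -4*8 = -32)
sqrt(-4346 + F) = sqrt(-4346 - 32) = sqrt(-4378) = I*sqrt(4378)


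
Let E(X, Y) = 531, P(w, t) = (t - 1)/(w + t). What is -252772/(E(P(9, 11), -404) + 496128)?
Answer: -252772/496659 ≈ -0.50894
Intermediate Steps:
P(w, t) = (-1 + t)/(t + w)
-252772/(E(P(9, 11), -404) + 496128) = -252772/(531 + 496128) = -252772/496659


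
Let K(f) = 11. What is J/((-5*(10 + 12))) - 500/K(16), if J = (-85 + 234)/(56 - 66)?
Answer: -49851/1100 ≈ -45.319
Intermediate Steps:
J = -149/10 (J = 149/(-10) = 149*(-⅒) = -149/10 ≈ -14.900)
J/((-5*(10 + 12))) - 500/K(16) = -149*(-1/(5*(10 + 12)))/10 - 500/11 = -149/(10*((-5*22))) - 500*1/11 = -149/10/(-110) - 500/11 = -149/10*(-1/110) - 500/11 = 149/1100 - 500/11 = -49851/1100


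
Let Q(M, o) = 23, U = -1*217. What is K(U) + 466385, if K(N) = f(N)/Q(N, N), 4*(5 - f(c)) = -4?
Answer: 10726861/23 ≈ 4.6639e+5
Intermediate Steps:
U = -217
f(c) = 6 (f(c) = 5 - ¼*(-4) = 5 + 1 = 6)
K(N) = 6/23
K(U) + 466385 = 6/23 + 466385 = 10726861/23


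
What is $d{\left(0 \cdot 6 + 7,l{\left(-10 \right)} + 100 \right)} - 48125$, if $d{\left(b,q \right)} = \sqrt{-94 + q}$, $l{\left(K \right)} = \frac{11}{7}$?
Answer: $-48125 + \frac{\sqrt{371}}{7} \approx -48122.0$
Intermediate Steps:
$l{\left(K \right)} = \frac{11}{7}$ ($l{\left(K \right)} = 11 \cdot \frac{1}{7} = \frac{11}{7}$)
$d{\left(0 \cdot 6 + 7,l{\left(-10 \right)} + 100 \right)} - 48125 = \sqrt{-94 + \left(\frac{11}{7} + 100\right)} - 48125 = \sqrt{-94 + \frac{711}{7}} - 48125 = \sqrt{\frac{53}{7}} - 48125 = \frac{\sqrt{371}}{7} - 48125 = -48125 + \frac{\sqrt{371}}{7}$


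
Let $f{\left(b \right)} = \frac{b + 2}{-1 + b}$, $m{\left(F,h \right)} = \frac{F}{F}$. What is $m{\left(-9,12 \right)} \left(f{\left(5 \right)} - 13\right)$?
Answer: $- \frac{45}{4} \approx -11.25$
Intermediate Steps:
$m{\left(F,h \right)} = 1$
$f{\left(b \right)} = \frac{2 + b}{-1 + b}$
$m{\left(-9,12 \right)} \left(f{\left(5 \right)} - 13\right) = 1 \left(\frac{2 + 5}{-1 + 5} - 13\right) = 1 \left(\frac{1}{4} \cdot 7 - 13\right) = 1 \left(\frac{7}{4} - 13\right) = 1 \left(- \frac{45}{4}\right) = - \frac{45}{4}$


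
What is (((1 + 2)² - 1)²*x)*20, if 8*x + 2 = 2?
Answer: 0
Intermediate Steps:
x = 0 (x = -¼ + (⅛)*2 = -¼ + ¼ = 0)
(((1 + 2)² - 1)²*x)*20 = (((1 + 2)² - 1)²*0)*20 = ((3² - 1)²*0)*20 = ((9 - 1)²*0)*20 = (8²*0)*20 = (64*0)*20 = 0*20 = 0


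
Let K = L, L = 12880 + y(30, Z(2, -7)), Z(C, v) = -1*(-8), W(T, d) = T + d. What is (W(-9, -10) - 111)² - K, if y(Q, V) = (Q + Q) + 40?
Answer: 3920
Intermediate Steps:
Z(C, v) = 8
y(Q, V) = 40 + 2*Q (y(Q, V) = 2*Q + 40 = 40 + 2*Q)
L = 12980 (L = 12880 + (40 + 2*30) = 12880 + (40 + 60) = 12880 + 100 = 12980)
K = 12980
(W(-9, -10) - 111)² - K = ((-9 - 10) - 111)² - 1*12980 = (-19 - 111)² - 12980 = (-130)² - 12980 = 16900 - 12980 = 3920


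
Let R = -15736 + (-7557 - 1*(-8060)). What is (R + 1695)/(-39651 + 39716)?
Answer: -13538/65 ≈ -208.28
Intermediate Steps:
R = -15233 (R = -15736 + (-7557 + 8060) = -15736 + 503 = -15233)
(R + 1695)/(-39651 + 39716) = (-15233 + 1695)/(-39651 + 39716) = -13538/65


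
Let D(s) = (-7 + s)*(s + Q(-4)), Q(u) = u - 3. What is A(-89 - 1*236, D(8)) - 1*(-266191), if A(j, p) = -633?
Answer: 265558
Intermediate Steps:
Q(u) = -3 + u
D(s) = (-7 + s)² (D(s) = (-7 + s)*(s + (-3 - 4)) = (-7 + s)*(s - 7) = (-7 + s)*(-7 + s) = (-7 + s)²)
A(-89 - 1*236, D(8)) - 1*(-266191) = -633 - 1*(-266191) = -633 + 266191 = 265558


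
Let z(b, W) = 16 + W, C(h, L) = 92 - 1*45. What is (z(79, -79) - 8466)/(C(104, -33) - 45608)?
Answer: 2843/15187 ≈ 0.18720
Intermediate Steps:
C(h, L) = 47 (C(h, L) = 92 - 45 = 47)
(z(79, -79) - 8466)/(C(104, -33) - 45608) = ((16 - 79) - 8466)/(47 - 45608) = (-63 - 8466)/(-45561) = -8529*(-1/45561) = 2843/15187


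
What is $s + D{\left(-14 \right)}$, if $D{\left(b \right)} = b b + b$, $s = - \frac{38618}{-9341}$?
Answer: $\frac{1738680}{9341} \approx 186.13$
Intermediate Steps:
$s = \frac{38618}{9341}$ ($s = \left(-38618\right) \left(- \frac{1}{9341}\right) = \frac{38618}{9341} \approx 4.1342$)
$D{\left(b \right)} = b + b^{2}$ ($D{\left(b \right)} = b^{2} + b = b + b^{2}$)
$s + D{\left(-14 \right)} = \frac{38618}{9341} - 14 \left(1 - 14\right) = \frac{38618}{9341} - -182 = \frac{38618}{9341} + 182 = \frac{1738680}{9341}$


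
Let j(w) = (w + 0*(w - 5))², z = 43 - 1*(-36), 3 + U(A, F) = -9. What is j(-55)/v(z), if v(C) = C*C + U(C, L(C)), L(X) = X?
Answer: 3025/6229 ≈ 0.48563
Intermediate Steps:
U(A, F) = -12 (U(A, F) = -3 - 9 = -12)
z = 79 (z = 43 + 36 = 79)
v(C) = -12 + C² (v(C) = C*C - 12 = C² - 12 = -12 + C²)
j(w) = w² (j(w) = (w + 0*(-5 + w))² = (w + 0)² = w²)
j(-55)/v(z) = (-55)²/(-12 + 79²) = 3025/(-12 + 6241) = 3025/6229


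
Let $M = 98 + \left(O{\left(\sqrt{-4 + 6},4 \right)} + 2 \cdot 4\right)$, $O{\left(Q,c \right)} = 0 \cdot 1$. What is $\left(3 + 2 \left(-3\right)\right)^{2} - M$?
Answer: $-97$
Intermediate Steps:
$O{\left(Q,c \right)} = 0$
$M = 106$ ($M = 98 + \left(0 + 2 \cdot 4\right) = 98 + \left(0 + 8\right) = 98 + 8 = 106$)
$\left(3 + 2 \left(-3\right)\right)^{2} - M = \left(3 + 2 \left(-3\right)\right)^{2} - 106 = \left(3 - 6\right)^{2} - 106 = \left(-3\right)^{2} - 106 = 9 - 106 = -97$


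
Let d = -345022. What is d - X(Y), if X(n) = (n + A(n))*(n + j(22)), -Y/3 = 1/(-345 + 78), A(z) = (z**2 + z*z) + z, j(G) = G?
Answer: -243230166938/704969 ≈ -3.4502e+5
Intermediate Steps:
A(z) = z + 2*z**2 (A(z) = (z**2 + z**2) + z = 2*z**2 + z = z + 2*z**2)
Y = 1/89 (Y = -3/(-345 + 78) = -3/(-267) = -3*(-1/267) = 1/89 ≈ 0.011236)
X(n) = (22 + n)*(n + n*(1 + 2*n)) (X(n) = (n + n*(1 + 2*n))*(n + 22) = (n + n*(1 + 2*n))*(22 + n) = (22 + n)*(n + n*(1 + 2*n)))
d - X(Y) = -345022 - 2*(22 + (1/89)**2 + 23*(1/89))/89 = -345022 - 2*(22 + 1/7921 + 23/89)/89 = -345022 - 2*176310/(89*7921) = -345022 - 1*352620/704969 = -345022 - 352620/704969 = -243230166938/704969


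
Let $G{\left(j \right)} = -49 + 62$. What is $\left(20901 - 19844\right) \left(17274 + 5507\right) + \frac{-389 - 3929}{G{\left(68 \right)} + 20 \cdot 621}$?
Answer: $\frac{299380630543}{12433} \approx 2.408 \cdot 10^{7}$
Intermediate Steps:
$G{\left(j \right)} = 13$
$\left(20901 - 19844\right) \left(17274 + 5507\right) + \frac{-389 - 3929}{G{\left(68 \right)} + 20 \cdot 621} = \left(20901 - 19844\right) \left(17274 + 5507\right) + \frac{-389 - 3929}{13 + 20 \cdot 621} = 1057 \cdot 22781 - \frac{4318}{13 + 12420} = 24079517 - \frac{4318}{12433} = \frac{299380630543}{12433}$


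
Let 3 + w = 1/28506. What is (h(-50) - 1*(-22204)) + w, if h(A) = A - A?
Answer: 632861707/28506 ≈ 22201.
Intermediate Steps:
w = -85517/28506 (w = -3 + 1/28506 = -85517/28506 ≈ -3.0000)
h(A) = 0
(h(-50) - 1*(-22204)) + w = (0 - 1*(-22204)) - 85517/28506 = (0 + 22204) - 85517/28506 = 22204 - 85517/28506 = 632861707/28506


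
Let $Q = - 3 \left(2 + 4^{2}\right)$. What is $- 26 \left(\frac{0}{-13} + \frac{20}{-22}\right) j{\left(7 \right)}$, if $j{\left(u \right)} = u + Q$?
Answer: $- \frac{12220}{11} \approx -1110.9$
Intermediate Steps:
$Q = -54$ ($Q = - 3 \left(2 + 16\right) = \left(-3\right) 18 = -54$)
$j{\left(u \right)} = -54 + u$ ($j{\left(u \right)} = u - 54 = -54 + u$)
$- 26 \left(\frac{0}{-13} + \frac{20}{-22}\right) j{\left(7 \right)} = - 26 \left(\frac{0}{-13} + \frac{20}{-22}\right) \left(-54 + 7\right) = - 26 \left(0 \left(- \frac{1}{13}\right) + 20 \left(- \frac{1}{22}\right)\right) \left(-47\right) = - 26 \left(0 - \frac{10}{11}\right) \left(-47\right) = \left(-26\right) \left(- \frac{10}{11}\right) \left(-47\right) = \frac{260}{11} \left(-47\right) = - \frac{12220}{11}$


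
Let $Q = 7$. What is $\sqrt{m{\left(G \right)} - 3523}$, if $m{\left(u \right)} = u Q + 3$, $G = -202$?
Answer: $i \sqrt{4934} \approx 70.242 i$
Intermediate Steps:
$m{\left(u \right)} = 3 + 7 u$ ($m{\left(u \right)} = u 7 + 3 = 7 u + 3 = 3 + 7 u$)
$\sqrt{m{\left(G \right)} - 3523} = \sqrt{\left(3 + 7 \left(-202\right)\right) - 3523} = \sqrt{\left(3 - 1414\right) - 3523} = \sqrt{-1411 - 3523} = \sqrt{-4934} = i \sqrt{4934}$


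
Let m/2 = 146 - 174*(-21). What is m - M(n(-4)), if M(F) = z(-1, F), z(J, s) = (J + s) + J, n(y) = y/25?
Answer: 190054/25 ≈ 7602.2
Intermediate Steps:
n(y) = y/25 (n(y) = y*(1/25) = y/25)
m = 7600 (m = 2*(146 - 174*(-21)) = 2*(146 + 3654) = 2*3800 = 7600)
z(J, s) = s + 2*J
M(F) = -2 + F (M(F) = F + 2*(-1) = F - 2 = -2 + F)
m - M(n(-4)) = 7600 - (-2 + (1/25)*(-4)) = 7600 - (-2 - 4/25) = 7600 - 1*(-54/25) = 7600 + 54/25 = 190054/25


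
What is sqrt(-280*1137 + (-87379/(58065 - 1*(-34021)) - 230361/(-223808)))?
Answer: I*sqrt(528222444764812231499143)/1288098968 ≈ 564.23*I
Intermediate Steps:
sqrt(-280*1137 + (-87379/(58065 - 1*(-34021)) - 230361/(-223808))) = sqrt(-318360 + (-87379/(58065 + 34021) - 230361*(-1/223808))) = sqrt(-318360 + (-87379/92086 + 230361/223808)) = sqrt(-318360 + 828451907/10304791744) = sqrt(-3280632671167933/10304791744) = I*sqrt(528222444764812231499143)/1288098968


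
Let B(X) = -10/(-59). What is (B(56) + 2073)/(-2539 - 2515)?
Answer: -122317/298186 ≈ -0.41020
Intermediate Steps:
B(X) = 10/59 (B(X) = -10*(-1/59) = 10/59)
(B(56) + 2073)/(-2539 - 2515) = (10/59 + 2073)/(-2539 - 2515) = (122317/59)/(-5054) = (122317/59)*(-1/5054) = -122317/298186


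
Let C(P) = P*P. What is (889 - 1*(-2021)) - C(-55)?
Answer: -115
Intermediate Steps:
C(P) = P²
(889 - 1*(-2021)) - C(-55) = (889 - 1*(-2021)) - 1*(-55)² = (889 + 2021) - 1*3025 = 2910 - 3025 = -115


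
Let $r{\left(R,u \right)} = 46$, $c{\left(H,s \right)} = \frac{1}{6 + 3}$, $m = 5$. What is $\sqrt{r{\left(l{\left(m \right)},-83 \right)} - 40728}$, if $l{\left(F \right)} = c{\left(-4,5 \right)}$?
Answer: $i \sqrt{40682} \approx 201.7 i$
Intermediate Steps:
$c{\left(H,s \right)} = \frac{1}{9}$
$l{\left(F \right)} = \frac{1}{9}$
$\sqrt{r{\left(l{\left(m \right)},-83 \right)} - 40728} = \sqrt{46 - 40728} = \sqrt{-40682} = i \sqrt{40682}$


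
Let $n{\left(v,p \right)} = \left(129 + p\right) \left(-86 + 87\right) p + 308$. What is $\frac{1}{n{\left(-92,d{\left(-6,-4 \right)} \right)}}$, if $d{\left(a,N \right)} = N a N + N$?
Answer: $- \frac{1}{2592} \approx -0.0003858$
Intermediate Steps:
$d{\left(a,N \right)} = N + a N^{2}$ ($d{\left(a,N \right)} = a N^{2} + N = N + a N^{2}$)
$n{\left(v,p \right)} = 308 + p \left(129 + p\right)$ ($n{\left(v,p \right)} = \left(129 + p\right) 1 p + 308 = \left(129 + p\right) p + 308 = p \left(129 + p\right) + 308 = 308 + p \left(129 + p\right)$)
$\frac{1}{n{\left(-92,d{\left(-6,-4 \right)} \right)}} = \frac{1}{308 + \left(- 4 \left(1 - -24\right)\right)^{2} + 129 \left(- 4 \left(1 - -24\right)\right)} = \frac{1}{308 + \left(- 4 \left(1 + 24\right)\right)^{2} + 129 \left(- 4 \left(1 + 24\right)\right)} = \frac{1}{308 + \left(\left(-4\right) 25\right)^{2} + 129 \left(\left(-4\right) 25\right)} = \frac{1}{308 + \left(-100\right)^{2} + 129 \left(-100\right)} = \frac{1}{308 + 10000 - 12900} = \frac{1}{-2592} = - \frac{1}{2592}$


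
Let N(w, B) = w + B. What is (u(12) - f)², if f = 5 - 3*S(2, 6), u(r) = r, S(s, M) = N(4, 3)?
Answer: 784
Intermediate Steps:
N(w, B) = B + w
S(s, M) = 7 (S(s, M) = 3 + 4 = 7)
f = -16 (f = 5 - 3*7 = 5 - 21 = -16)
(u(12) - f)² = (12 - 1*(-16))² = (12 + 16)² = 28² = 784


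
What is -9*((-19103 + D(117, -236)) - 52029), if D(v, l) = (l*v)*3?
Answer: 1385712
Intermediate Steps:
D(v, l) = 3*l*v
-9*((-19103 + D(117, -236)) - 52029) = -9*((-19103 + 3*(-236)*117) - 52029) = -9*((-19103 - 82836) - 52029) = -9*(-101939 - 52029) = -9*(-153968) = 1385712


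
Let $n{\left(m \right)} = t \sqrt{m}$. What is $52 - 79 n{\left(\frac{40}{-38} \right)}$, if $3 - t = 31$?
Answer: $52 + \frac{4424 i \sqrt{95}}{19} \approx 52.0 + 2269.5 i$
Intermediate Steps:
$t = -28$ ($t = 3 - 31 = -28$)
$n{\left(m \right)} = - 28 \sqrt{m}$
$52 - 79 n{\left(\frac{40}{-38} \right)} = 52 - 79 \left(- 28 \sqrt{\frac{40}{-38}}\right) = 52 - 79 \left(- 28 \sqrt{40 \left(- \frac{1}{38}\right)}\right) = 52 - 79 \left(- 28 \sqrt{- \frac{20}{19}}\right) = 52 - 79 \left(- 28 \frac{2 i \sqrt{95}}{19}\right) = 52 - 79 \left(- \frac{56 i \sqrt{95}}{19}\right) = 52 + \frac{4424 i \sqrt{95}}{19}$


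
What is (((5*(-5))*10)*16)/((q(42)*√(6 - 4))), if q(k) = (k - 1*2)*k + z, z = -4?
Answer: -500*√2/419 ≈ -1.6876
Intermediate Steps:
q(k) = -4 + k*(-2 + k) (q(k) = (k - 1*2)*k - 4 = (k - 2)*k - 4 = (-2 + k)*k - 4 = k*(-2 + k) - 4 = -4 + k*(-2 + k))
(((5*(-5))*10)*16)/((q(42)*√(6 - 4))) = (((5*(-5))*10)*16)/(((-4 + 42² - 2*42)*√(6 - 4))) = (-25*10*16)/(((-4 + 1764 - 84)*√2)) = (-250*16)/((1676*√2)) = -500*√2/419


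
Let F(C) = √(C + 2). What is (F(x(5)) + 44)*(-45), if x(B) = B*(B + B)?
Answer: -1980 - 90*√13 ≈ -2304.5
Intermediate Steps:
x(B) = 2*B² (x(B) = B*(2*B) = 2*B²)
F(C) = √(2 + C)
(F(x(5)) + 44)*(-45) = (√(2 + 2*5²) + 44)*(-45) = (√(2 + 2*25) + 44)*(-45) = (√(2 + 50) + 44)*(-45) = (√52 + 44)*(-45) = (2*√13 + 44)*(-45) = (44 + 2*√13)*(-45) = -1980 - 90*√13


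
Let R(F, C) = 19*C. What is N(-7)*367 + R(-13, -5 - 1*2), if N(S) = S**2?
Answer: 17850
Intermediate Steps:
N(-7)*367 + R(-13, -5 - 1*2) = (-7)**2*367 + 19*(-5 - 1*2) = 49*367 + 19*(-5 - 2) = 17983 + 19*(-7) = 17983 - 133 = 17850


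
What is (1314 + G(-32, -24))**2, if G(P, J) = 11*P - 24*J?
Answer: 2365444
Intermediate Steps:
G(P, J) = -24*J + 11*P
(1314 + G(-32, -24))**2 = (1314 + (-24*(-24) + 11*(-32)))**2 = (1314 + (576 - 352))**2 = (1314 + 224)**2 = 1538**2 = 2365444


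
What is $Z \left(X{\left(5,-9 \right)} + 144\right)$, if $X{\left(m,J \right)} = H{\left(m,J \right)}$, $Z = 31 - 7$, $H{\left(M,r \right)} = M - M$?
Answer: $3456$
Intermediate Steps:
$H{\left(M,r \right)} = 0$
$Z = 24$
$X{\left(m,J \right)} = 0$
$Z \left(X{\left(5,-9 \right)} + 144\right) = 24 \left(0 + 144\right) = 24 \cdot 144 = 3456$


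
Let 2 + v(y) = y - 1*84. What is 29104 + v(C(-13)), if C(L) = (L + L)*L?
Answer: 29356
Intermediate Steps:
C(L) = 2*L**2 (C(L) = (2*L)*L = 2*L**2)
v(y) = -86 + y (v(y) = -2 + (y - 1*84) = -2 + (y - 84) = -2 + (-84 + y) = -86 + y)
29104 + v(C(-13)) = 29104 + (-86 + 2*(-13)**2) = 29104 + (-86 + 2*169) = 29104 + (-86 + 338) = 29104 + 252 = 29356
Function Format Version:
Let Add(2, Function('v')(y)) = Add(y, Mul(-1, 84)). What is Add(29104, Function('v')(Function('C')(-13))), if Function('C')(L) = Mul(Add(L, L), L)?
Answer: 29356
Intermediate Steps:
Function('C')(L) = Mul(2, Pow(L, 2)) (Function('C')(L) = Mul(Mul(2, L), L) = Mul(2, Pow(L, 2)))
Function('v')(y) = Add(-86, y) (Function('v')(y) = Add(-2, Add(y, Mul(-1, 84))) = Add(-2, Add(y, -84)) = Add(-2, Add(-84, y)) = Add(-86, y))
Add(29104, Function('v')(Function('C')(-13))) = Add(29104, Add(-86, Mul(2, Pow(-13, 2)))) = Add(29104, Add(-86, Mul(2, 169))) = Add(29104, Add(-86, 338)) = Add(29104, 252) = 29356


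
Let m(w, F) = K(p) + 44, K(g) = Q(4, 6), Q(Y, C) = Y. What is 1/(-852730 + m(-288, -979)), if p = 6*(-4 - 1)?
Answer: -1/852682 ≈ -1.1728e-6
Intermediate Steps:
p = -30 (p = 6*(-5) = -30)
K(g) = 4
m(w, F) = 48 (m(w, F) = 4 + 44 = 48)
1/(-852730 + m(-288, -979)) = 1/(-852730 + 48) = 1/(-852682) = -1/852682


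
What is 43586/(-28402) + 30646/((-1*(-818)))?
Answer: 208688586/5808209 ≈ 35.930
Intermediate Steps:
43586/(-28402) + 30646/((-1*(-818))) = 43586*(-1/28402) + 30646/818 = -21793/14201 + 30646*(1/818) = -21793/14201 + 15323/409 = 208688586/5808209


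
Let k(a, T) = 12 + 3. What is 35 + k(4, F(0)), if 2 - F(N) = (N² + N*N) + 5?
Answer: 50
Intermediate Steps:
F(N) = -3 - 2*N² (F(N) = 2 - ((N² + N*N) + 5) = 2 - ((N² + N²) + 5) = 2 - (2*N² + 5) = 2 - (5 + 2*N²) = 2 + (-5 - 2*N²) = -3 - 2*N²)
k(a, T) = 15
35 + k(4, F(0)) = 35 + 15 = 50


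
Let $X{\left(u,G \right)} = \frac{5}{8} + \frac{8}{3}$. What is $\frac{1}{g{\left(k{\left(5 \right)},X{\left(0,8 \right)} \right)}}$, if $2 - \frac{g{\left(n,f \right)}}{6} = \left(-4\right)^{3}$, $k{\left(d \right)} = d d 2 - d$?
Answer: $\frac{1}{396} \approx 0.0025253$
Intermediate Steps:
$k{\left(d \right)} = - d + 2 d^{2}$ ($k{\left(d \right)} = d^{2} \cdot 2 - d = 2 d^{2} - d = - d + 2 d^{2}$)
$X{\left(u,G \right)} = \frac{79}{24}$ ($X{\left(u,G \right)} = 5 \cdot \frac{1}{8} + 8 \cdot \frac{1}{3} = \frac{5}{8} + \frac{8}{3} = \frac{79}{24}$)
$g{\left(n,f \right)} = 396$ ($g{\left(n,f \right)} = 12 - 6 \left(-4\right)^{3} = 12 - -384 = 12 + 384 = 396$)
$\frac{1}{g{\left(k{\left(5 \right)},X{\left(0,8 \right)} \right)}} = \frac{1}{396}$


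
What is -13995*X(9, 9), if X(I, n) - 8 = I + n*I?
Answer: -1371510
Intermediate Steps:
X(I, n) = 8 + I + I*n (X(I, n) = 8 + (I + n*I) = 8 + (I + I*n) = 8 + I + I*n)
-13995*X(9, 9) = -13995*(8 + 9 + 9*9) = -13995*(8 + 9 + 81) = -13995*98 = -1371510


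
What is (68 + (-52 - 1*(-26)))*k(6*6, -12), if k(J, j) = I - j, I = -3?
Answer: 378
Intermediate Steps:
k(J, j) = -3 - j
(68 + (-52 - 1*(-26)))*k(6*6, -12) = (68 + (-52 - 1*(-26)))*(-3 - 1*(-12)) = (68 + (-52 + 26))*(-3 + 12) = (68 - 26)*9 = 42*9 = 378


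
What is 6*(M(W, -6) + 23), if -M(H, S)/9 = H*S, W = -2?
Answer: -510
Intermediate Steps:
M(H, S) = -9*H*S
6*(M(W, -6) + 23) = 6*(-9*(-2)*(-6) + 23) = 6*(-108 + 23) = 6*(-85) = -510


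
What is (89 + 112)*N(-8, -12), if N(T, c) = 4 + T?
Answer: -804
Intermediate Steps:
(89 + 112)*N(-8, -12) = (89 + 112)*(4 - 8) = 201*(-4) = -804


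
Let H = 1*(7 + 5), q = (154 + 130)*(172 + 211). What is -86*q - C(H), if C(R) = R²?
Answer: -9354536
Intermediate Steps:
q = 108772 (q = 284*383 = 108772)
H = 12 (H = 1*12 = 12)
-86*q - C(H) = -86*108772 - 1*12² = -9354392 - 1*144 = -9354392 - 144 = -9354536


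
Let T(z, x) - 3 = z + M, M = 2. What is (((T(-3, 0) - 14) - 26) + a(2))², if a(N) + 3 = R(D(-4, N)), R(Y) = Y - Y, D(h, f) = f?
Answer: 1681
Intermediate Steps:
R(Y) = 0
T(z, x) = 5 + z (T(z, x) = 3 + (z + 2) = 3 + (2 + z) = 5 + z)
a(N) = -3 (a(N) = -3 + 0 = -3)
(((T(-3, 0) - 14) - 26) + a(2))² = ((((5 - 3) - 14) - 26) - 3)² = (((2 - 14) - 26) - 3)² = ((-12 - 26) - 3)² = (-38 - 3)² = (-41)² = 1681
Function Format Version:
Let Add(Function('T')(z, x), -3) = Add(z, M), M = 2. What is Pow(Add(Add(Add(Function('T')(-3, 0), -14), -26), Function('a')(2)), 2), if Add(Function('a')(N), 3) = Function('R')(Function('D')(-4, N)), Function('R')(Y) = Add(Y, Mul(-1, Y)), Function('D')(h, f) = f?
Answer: 1681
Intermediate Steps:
Function('R')(Y) = 0
Function('T')(z, x) = Add(5, z) (Function('T')(z, x) = Add(3, Add(z, 2)) = Add(3, Add(2, z)) = Add(5, z))
Function('a')(N) = -3 (Function('a')(N) = Add(-3, 0) = -3)
Pow(Add(Add(Add(Function('T')(-3, 0), -14), -26), Function('a')(2)), 2) = Pow(Add(Add(Add(Add(5, -3), -14), -26), -3), 2) = Pow(Add(Add(Add(2, -14), -26), -3), 2) = Pow(Add(Add(-12, -26), -3), 2) = Pow(Add(-38, -3), 2) = Pow(-41, 2) = 1681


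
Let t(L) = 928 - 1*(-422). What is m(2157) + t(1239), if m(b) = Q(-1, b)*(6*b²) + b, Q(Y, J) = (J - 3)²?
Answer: 129521820049611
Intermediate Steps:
Q(Y, J) = (-3 + J)²
t(L) = 1350 (t(L) = 928 + 422 = 1350)
m(b) = b + 6*b²*(-3 + b)² (m(b) = (-3 + b)²*(6*b²) + b = 6*b²*(-3 + b)² + b = b + 6*b²*(-3 + b)²)
m(2157) + t(1239) = 2157*(1 + 6*2157*(-3 + 2157)²) + 1350 = 2157*(1 + 6*2157*2154²) + 1350 = 2157*(1 + 6*2157*4639716) + 1350 = 2157*(1 + 60047204472) + 1350 = 2157*60047204473 + 1350 = 129521820048261 + 1350 = 129521820049611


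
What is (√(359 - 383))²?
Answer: -24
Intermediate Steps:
(√(359 - 383))² = (√(-24))² = (2*I*√6)² = -24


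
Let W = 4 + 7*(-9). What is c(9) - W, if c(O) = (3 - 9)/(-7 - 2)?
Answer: 179/3 ≈ 59.667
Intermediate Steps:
c(O) = ⅔ (c(O) = -6/(-9) = -6*(-⅑) = ⅔)
W = -59 (W = 4 - 63 = -59)
c(9) - W = ⅔ - 1*(-59) = ⅔ + 59 = 179/3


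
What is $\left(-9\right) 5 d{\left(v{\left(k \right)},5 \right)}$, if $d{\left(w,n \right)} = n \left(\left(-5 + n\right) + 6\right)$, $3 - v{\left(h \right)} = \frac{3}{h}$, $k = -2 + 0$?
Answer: $-1350$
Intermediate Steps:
$k = -2$
$v{\left(h \right)} = 3 - \frac{3}{h}$
$d{\left(w,n \right)} = n \left(1 + n\right)$
$\left(-9\right) 5 d{\left(v{\left(k \right)},5 \right)} = \left(-9\right) 5 \cdot 5 \left(1 + 5\right) = - 45 \cdot 5 \cdot 6 = \left(-45\right) 30 = -1350$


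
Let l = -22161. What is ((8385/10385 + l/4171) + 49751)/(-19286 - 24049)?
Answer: -430962187787/375418341945 ≈ -1.1480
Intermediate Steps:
((8385/10385 + l/4171) + 49751)/(-19286 - 24049) = ((8385/10385 - 22161/4171) + 49751)/(-19286 - 24049) = ((8385*(1/10385) - 22161*1/4171) + 49751)/(-43335) = ((1677/2077 - 22161/4171) + 49751)*(-1/43335) = (-39033630/8663167 + 49751)*(-1/43335) = (430962187787/8663167)*(-1/43335) = -430962187787/375418341945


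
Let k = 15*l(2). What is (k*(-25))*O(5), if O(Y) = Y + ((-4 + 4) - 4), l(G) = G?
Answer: -750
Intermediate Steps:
k = 30 (k = 15*2 = 30)
O(Y) = -4 + Y (O(Y) = Y + (0 - 4) = Y - 4 = -4 + Y)
(k*(-25))*O(5) = (30*(-25))*(-4 + 5) = -750*1 = -750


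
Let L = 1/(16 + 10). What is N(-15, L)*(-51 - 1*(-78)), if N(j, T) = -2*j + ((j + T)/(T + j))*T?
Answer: 21087/26 ≈ 811.04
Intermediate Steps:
L = 1/26 ≈ 0.038462
N(j, T) = T - 2*j (N(j, T) = -2*j + ((T + j)/(T + j))*T = -2*j + 1*T = -2*j + T = T - 2*j)
N(-15, L)*(-51 - 1*(-78)) = (1/26 - 2*(-15))*(-51 - 1*(-78)) = (1/26 + 30)*(-51 + 78) = (781/26)*27 = 21087/26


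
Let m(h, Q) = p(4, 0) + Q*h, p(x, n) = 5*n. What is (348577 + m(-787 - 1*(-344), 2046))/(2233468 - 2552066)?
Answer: 557801/318598 ≈ 1.7508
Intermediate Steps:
m(h, Q) = Q*h (m(h, Q) = 5*0 + Q*h = 0 + Q*h = Q*h)
(348577 + m(-787 - 1*(-344), 2046))/(2233468 - 2552066) = (348577 + 2046*(-787 - 1*(-344)))/(2233468 - 2552066) = (348577 + 2046*(-787 + 344))/(-318598) = (348577 + 2046*(-443))*(-1/318598) = (348577 - 906378)*(-1/318598) = -557801*(-1/318598) = 557801/318598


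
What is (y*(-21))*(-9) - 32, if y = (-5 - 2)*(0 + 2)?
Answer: -2678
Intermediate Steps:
y = -14 (y = -7*2 = -14)
(y*(-21))*(-9) - 32 = -14*(-21)*(-9) - 32 = 294*(-9) - 32 = -2646 - 32 = -2678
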